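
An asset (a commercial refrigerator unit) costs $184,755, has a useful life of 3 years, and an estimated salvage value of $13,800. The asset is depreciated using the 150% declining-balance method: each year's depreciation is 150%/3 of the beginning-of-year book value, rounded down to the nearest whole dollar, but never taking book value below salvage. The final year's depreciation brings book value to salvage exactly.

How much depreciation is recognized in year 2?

Depreciable base = $184,755 − $13,800 = $170,955.
Year 1: ⌊$184,755 × 150%/3⌋ = $92,377. Book value $92,378.
Year 2: ⌊$92,378 × 150%/3⌋ = $46,189. Book value $46,189.

$46,189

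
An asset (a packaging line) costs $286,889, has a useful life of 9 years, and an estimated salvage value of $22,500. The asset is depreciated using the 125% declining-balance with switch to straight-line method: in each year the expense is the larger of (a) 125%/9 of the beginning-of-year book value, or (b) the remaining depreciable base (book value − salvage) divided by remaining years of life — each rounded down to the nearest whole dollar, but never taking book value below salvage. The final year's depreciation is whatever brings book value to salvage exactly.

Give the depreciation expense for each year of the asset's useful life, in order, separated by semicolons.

Depreciable base = $286,889 − $22,500 = $264,389.
Year 1: DB = ⌊$286,889 × 125%/9⌋ = $39,845; SL = ⌊$264,389/9⌋ = $29,376 → take DB $39,845. Book value $247,044.
Year 2: DB = ⌊$247,044 × 125%/9⌋ = $34,311; SL = ⌊$224,544/8⌋ = $28,068 → take DB $34,311. Book value $212,733.
Year 3: DB = ⌊$212,733 × 125%/9⌋ = $29,546; SL = ⌊$190,233/7⌋ = $27,176 → take DB $29,546. Book value $183,187.
Year 4: DB = ⌊$183,187 × 125%/9⌋ = $25,442; SL = ⌊$160,687/6⌋ = $26,781 → take SL $26,781. Book value $156,406.
Year 5: DB = ⌊$156,406 × 125%/9⌋ = $21,723; SL = ⌊$133,906/5⌋ = $26,781 → take SL $26,781. Book value $129,625.
Year 6: DB = ⌊$129,625 × 125%/9⌋ = $18,003; SL = ⌊$107,125/4⌋ = $26,781 → take SL $26,781. Book value $102,844.
Year 7: DB = ⌊$102,844 × 125%/9⌋ = $14,283; SL = ⌊$80,344/3⌋ = $26,781 → take SL $26,781. Book value $76,063.
Year 8: DB = ⌊$76,063 × 125%/9⌋ = $10,564; SL = ⌊$53,563/2⌋ = $26,781 → take SL $26,781. Book value $49,282.
Year 9 (final): $49,282 − $22,500 = $26,782. Book value $22,500.

$39,845; $34,311; $29,546; $26,781; $26,781; $26,781; $26,781; $26,781; $26,782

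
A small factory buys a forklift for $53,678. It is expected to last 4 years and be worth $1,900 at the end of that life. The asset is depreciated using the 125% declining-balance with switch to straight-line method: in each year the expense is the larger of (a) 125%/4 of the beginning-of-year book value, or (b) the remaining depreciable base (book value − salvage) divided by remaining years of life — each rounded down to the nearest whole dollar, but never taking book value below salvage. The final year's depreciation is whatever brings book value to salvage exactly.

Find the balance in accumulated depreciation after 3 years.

Depreciable base = $53,678 − $1,900 = $51,778.
Year 1: DB = ⌊$53,678 × 125%/4⌋ = $16,774; SL = ⌊$51,778/4⌋ = $12,944 → take DB $16,774. Book value $36,904.
Year 2: DB = ⌊$36,904 × 125%/4⌋ = $11,532; SL = ⌊$35,004/3⌋ = $11,668 → take SL $11,668. Book value $25,236.
Year 3: DB = ⌊$25,236 × 125%/4⌋ = $7,886; SL = ⌊$23,336/2⌋ = $11,668 → take SL $11,668. Book value $13,568.
Accumulated through year 3 = $53,678 − $13,568 = $40,110.

$40,110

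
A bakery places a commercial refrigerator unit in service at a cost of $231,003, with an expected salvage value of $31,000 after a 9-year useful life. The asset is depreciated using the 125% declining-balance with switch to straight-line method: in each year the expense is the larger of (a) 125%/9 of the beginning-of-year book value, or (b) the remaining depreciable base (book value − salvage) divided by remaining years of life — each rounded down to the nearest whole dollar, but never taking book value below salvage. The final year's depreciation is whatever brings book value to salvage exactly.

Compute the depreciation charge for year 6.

$19,203

Depreciable base = $231,003 − $31,000 = $200,003.
Year 1: DB = ⌊$231,003 × 125%/9⌋ = $32,083; SL = ⌊$200,003/9⌋ = $22,222 → take DB $32,083. Book value $198,920.
Year 2: DB = ⌊$198,920 × 125%/9⌋ = $27,627; SL = ⌊$167,920/8⌋ = $20,990 → take DB $27,627. Book value $171,293.
Year 3: DB = ⌊$171,293 × 125%/9⌋ = $23,790; SL = ⌊$140,293/7⌋ = $20,041 → take DB $23,790. Book value $147,503.
Year 4: DB = ⌊$147,503 × 125%/9⌋ = $20,486; SL = ⌊$116,503/6⌋ = $19,417 → take DB $20,486. Book value $127,017.
Year 5: DB = ⌊$127,017 × 125%/9⌋ = $17,641; SL = ⌊$96,017/5⌋ = $19,203 → take SL $19,203. Book value $107,814.
Year 6: DB = ⌊$107,814 × 125%/9⌋ = $14,974; SL = ⌊$76,814/4⌋ = $19,203 → take SL $19,203. Book value $88,611.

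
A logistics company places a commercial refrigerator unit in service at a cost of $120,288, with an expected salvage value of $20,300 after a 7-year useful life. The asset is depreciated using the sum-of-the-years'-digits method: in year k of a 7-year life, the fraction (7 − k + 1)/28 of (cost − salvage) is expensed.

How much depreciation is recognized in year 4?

Depreciable base = $120,288 − $20,300 = $99,988.
Sum of the years' digits = 7+6+5+4+3+2+1 = 28.
Year 1: $99,988 × 7/28 = $24,997. Book value $95,291.
Year 2: $99,988 × 6/28 = $21,426. Book value $73,865.
Year 3: $99,988 × 5/28 = $17,855. Book value $56,010.
Year 4: $99,988 × 4/28 = $14,284. Book value $41,726.

$14,284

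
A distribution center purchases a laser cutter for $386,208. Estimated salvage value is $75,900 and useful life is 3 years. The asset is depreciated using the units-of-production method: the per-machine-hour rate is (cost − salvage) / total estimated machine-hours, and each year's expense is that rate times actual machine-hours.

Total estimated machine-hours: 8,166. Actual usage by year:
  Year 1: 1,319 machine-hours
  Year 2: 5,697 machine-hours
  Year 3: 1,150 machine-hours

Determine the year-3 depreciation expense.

Depreciable base = $386,208 − $75,900 = $310,308.
Rate = $310,308 / 8,166 machine-hours = $38 per machine-hour.
Year 1: 1,319 × $38 = $50,122. Book value $336,086.
Year 2: 5,697 × $38 = $216,486. Book value $119,600.
Year 3: 1,150 × $38 = $43,700. Book value $75,900.

$43,700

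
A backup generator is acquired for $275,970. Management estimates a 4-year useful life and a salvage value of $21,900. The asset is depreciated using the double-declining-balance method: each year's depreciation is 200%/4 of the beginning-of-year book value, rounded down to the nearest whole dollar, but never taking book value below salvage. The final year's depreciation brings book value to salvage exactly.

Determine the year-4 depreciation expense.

$12,597

Depreciable base = $275,970 − $21,900 = $254,070.
Year 1: ⌊$275,970 × 200%/4⌋ = $137,985. Book value $137,985.
Year 2: ⌊$137,985 × 200%/4⌋ = $68,992. Book value $68,993.
Year 3: ⌊$68,993 × 200%/4⌋ = $34,496. Book value $34,497.
Year 4 (final): $34,497 − $21,900 = $12,597. Book value $21,900.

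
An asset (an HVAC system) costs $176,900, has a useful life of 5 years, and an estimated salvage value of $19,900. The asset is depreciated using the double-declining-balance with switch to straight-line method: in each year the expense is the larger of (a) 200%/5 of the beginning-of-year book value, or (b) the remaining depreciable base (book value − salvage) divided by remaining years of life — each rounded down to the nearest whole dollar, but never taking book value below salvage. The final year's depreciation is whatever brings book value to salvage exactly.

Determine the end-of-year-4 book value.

Depreciable base = $176,900 − $19,900 = $157,000.
Year 1: DB = ⌊$176,900 × 200%/5⌋ = $70,760; SL = ⌊$157,000/5⌋ = $31,400 → take DB $70,760. Book value $106,140.
Year 2: DB = ⌊$106,140 × 200%/5⌋ = $42,456; SL = ⌊$86,240/4⌋ = $21,560 → take DB $42,456. Book value $63,684.
Year 3: DB = ⌊$63,684 × 200%/5⌋ = $25,473; SL = ⌊$43,784/3⌋ = $14,594 → take DB $25,473. Book value $38,211.
Year 4: DB = ⌊$38,211 × 200%/5⌋ = $15,284; SL = ⌊$18,311/2⌋ = $9,155 → take DB $15,284. Book value $22,927.

$22,927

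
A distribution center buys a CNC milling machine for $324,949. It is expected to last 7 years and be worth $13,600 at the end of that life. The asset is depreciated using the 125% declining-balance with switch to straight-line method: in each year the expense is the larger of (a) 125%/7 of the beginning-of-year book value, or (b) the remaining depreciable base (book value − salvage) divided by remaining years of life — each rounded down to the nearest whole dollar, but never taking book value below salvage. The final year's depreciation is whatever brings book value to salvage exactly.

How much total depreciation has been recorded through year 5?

$229,085

Depreciable base = $324,949 − $13,600 = $311,349.
Year 1: DB = ⌊$324,949 × 125%/7⌋ = $58,026; SL = ⌊$311,349/7⌋ = $44,478 → take DB $58,026. Book value $266,923.
Year 2: DB = ⌊$266,923 × 125%/7⌋ = $47,664; SL = ⌊$253,323/6⌋ = $42,220 → take DB $47,664. Book value $219,259.
Year 3: DB = ⌊$219,259 × 125%/7⌋ = $39,153; SL = ⌊$205,659/5⌋ = $41,131 → take SL $41,131. Book value $178,128.
Year 4: DB = ⌊$178,128 × 125%/7⌋ = $31,808; SL = ⌊$164,528/4⌋ = $41,132 → take SL $41,132. Book value $136,996.
Year 5: DB = ⌊$136,996 × 125%/7⌋ = $24,463; SL = ⌊$123,396/3⌋ = $41,132 → take SL $41,132. Book value $95,864.
Accumulated through year 5 = $324,949 − $95,864 = $229,085.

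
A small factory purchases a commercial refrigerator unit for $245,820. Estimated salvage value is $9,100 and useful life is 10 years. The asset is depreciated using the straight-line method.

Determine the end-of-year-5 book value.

$127,460

Depreciable base = $245,820 − $9,100 = $236,720.
Annual expense = $236,720 / 10 = $23,672.
End of year 1: book value $222,148.
End of year 2: book value $198,476.
End of year 3: book value $174,804.
End of year 4: book value $151,132.
End of year 5: book value $127,460.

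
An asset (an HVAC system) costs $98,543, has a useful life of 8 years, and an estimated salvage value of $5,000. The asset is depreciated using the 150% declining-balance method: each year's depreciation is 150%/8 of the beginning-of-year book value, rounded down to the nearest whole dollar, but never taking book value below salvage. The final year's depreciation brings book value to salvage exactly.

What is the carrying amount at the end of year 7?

$23,037

Depreciable base = $98,543 − $5,000 = $93,543.
Year 1: ⌊$98,543 × 150%/8⌋ = $18,476. Book value $80,067.
Year 2: ⌊$80,067 × 150%/8⌋ = $15,012. Book value $65,055.
Year 3: ⌊$65,055 × 150%/8⌋ = $12,197. Book value $52,858.
Year 4: ⌊$52,858 × 150%/8⌋ = $9,910. Book value $42,948.
Year 5: ⌊$42,948 × 150%/8⌋ = $8,052. Book value $34,896.
Year 6: ⌊$34,896 × 150%/8⌋ = $6,543. Book value $28,353.
Year 7: ⌊$28,353 × 150%/8⌋ = $5,316. Book value $23,037.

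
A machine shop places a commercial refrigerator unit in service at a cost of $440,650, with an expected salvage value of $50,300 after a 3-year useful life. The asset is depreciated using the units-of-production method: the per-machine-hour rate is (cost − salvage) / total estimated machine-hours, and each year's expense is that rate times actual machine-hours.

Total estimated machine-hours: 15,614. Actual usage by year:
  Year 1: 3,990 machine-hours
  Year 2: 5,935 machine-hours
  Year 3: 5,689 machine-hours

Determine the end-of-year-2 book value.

Depreciable base = $440,650 − $50,300 = $390,350.
Rate = $390,350 / 15,614 machine-hours = $25 per machine-hour.
Year 1: 3,990 × $25 = $99,750. Book value $340,900.
Year 2: 5,935 × $25 = $148,375. Book value $192,525.

$192,525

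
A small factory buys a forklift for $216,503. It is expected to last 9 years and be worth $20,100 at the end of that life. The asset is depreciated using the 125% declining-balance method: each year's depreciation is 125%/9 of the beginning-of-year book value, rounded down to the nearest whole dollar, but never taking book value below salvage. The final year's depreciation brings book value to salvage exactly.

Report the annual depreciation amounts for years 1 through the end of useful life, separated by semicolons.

Depreciable base = $216,503 − $20,100 = $196,403.
Year 1: ⌊$216,503 × 125%/9⌋ = $30,069. Book value $186,434.
Year 2: ⌊$186,434 × 125%/9⌋ = $25,893. Book value $160,541.
Year 3: ⌊$160,541 × 125%/9⌋ = $22,297. Book value $138,244.
Year 4: ⌊$138,244 × 125%/9⌋ = $19,200. Book value $119,044.
Year 5: ⌊$119,044 × 125%/9⌋ = $16,533. Book value $102,511.
Year 6: ⌊$102,511 × 125%/9⌋ = $14,237. Book value $88,274.
Year 7: ⌊$88,274 × 125%/9⌋ = $12,260. Book value $76,014.
Year 8: ⌊$76,014 × 125%/9⌋ = $10,557. Book value $65,457.
Year 9 (final): $65,457 − $20,100 = $45,357. Book value $20,100.

$30,069; $25,893; $22,297; $19,200; $16,533; $14,237; $12,260; $10,557; $45,357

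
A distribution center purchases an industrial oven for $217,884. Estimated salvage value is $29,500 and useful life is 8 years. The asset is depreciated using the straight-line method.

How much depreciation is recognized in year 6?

$23,548

Depreciable base = $217,884 − $29,500 = $188,384.
Annual expense = $188,384 / 8 = $23,548.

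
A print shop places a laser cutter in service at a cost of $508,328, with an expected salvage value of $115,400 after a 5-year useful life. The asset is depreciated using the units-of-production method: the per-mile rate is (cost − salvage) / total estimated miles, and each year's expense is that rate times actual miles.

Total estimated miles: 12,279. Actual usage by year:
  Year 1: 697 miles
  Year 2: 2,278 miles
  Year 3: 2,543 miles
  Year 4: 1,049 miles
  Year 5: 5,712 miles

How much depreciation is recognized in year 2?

$72,896

Depreciable base = $508,328 − $115,400 = $392,928.
Rate = $392,928 / 12,279 miles = $32 per mile.
Year 1: 697 × $32 = $22,304. Book value $486,024.
Year 2: 2,278 × $32 = $72,896. Book value $413,128.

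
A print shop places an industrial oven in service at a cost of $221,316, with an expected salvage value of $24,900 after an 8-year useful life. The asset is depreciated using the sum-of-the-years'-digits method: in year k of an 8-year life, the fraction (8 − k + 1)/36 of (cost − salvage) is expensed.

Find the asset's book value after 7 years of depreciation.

Depreciable base = $221,316 − $24,900 = $196,416.
Sum of the years' digits = 8+7+6+5+4+3+2+1 = 36.
Year 1: $196,416 × 8/36 = $43,648. Book value $177,668.
Year 2: $196,416 × 7/36 = $38,192. Book value $139,476.
Year 3: $196,416 × 6/36 = $32,736. Book value $106,740.
Year 4: $196,416 × 5/36 = $27,280. Book value $79,460.
Year 5: $196,416 × 4/36 = $21,824. Book value $57,636.
Year 6: $196,416 × 3/36 = $16,368. Book value $41,268.
Year 7: $196,416 × 2/36 = $10,912. Book value $30,356.

$30,356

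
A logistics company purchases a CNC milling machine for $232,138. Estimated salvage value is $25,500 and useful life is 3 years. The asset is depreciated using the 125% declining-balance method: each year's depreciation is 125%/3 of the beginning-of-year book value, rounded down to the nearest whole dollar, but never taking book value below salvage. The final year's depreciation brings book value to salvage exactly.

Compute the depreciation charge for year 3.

Depreciable base = $232,138 − $25,500 = $206,638.
Year 1: ⌊$232,138 × 125%/3⌋ = $96,724. Book value $135,414.
Year 2: ⌊$135,414 × 125%/3⌋ = $56,422. Book value $78,992.
Year 3 (final): $78,992 − $25,500 = $53,492. Book value $25,500.

$53,492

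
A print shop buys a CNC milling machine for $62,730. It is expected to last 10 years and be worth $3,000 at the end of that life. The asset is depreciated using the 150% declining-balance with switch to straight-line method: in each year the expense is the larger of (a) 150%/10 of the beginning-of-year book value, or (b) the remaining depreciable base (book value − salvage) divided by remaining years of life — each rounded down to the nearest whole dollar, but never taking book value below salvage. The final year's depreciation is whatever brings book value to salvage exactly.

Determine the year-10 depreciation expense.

Depreciable base = $62,730 − $3,000 = $59,730.
Year 1: DB = ⌊$62,730 × 150%/10⌋ = $9,409; SL = ⌊$59,730/10⌋ = $5,973 → take DB $9,409. Book value $53,321.
Year 2: DB = ⌊$53,321 × 150%/10⌋ = $7,998; SL = ⌊$50,321/9⌋ = $5,591 → take DB $7,998. Book value $45,323.
Year 3: DB = ⌊$45,323 × 150%/10⌋ = $6,798; SL = ⌊$42,323/8⌋ = $5,290 → take DB $6,798. Book value $38,525.
Year 4: DB = ⌊$38,525 × 150%/10⌋ = $5,778; SL = ⌊$35,525/7⌋ = $5,075 → take DB $5,778. Book value $32,747.
Year 5: DB = ⌊$32,747 × 150%/10⌋ = $4,912; SL = ⌊$29,747/6⌋ = $4,957 → take SL $4,957. Book value $27,790.
Year 6: DB = ⌊$27,790 × 150%/10⌋ = $4,168; SL = ⌊$24,790/5⌋ = $4,958 → take SL $4,958. Book value $22,832.
Year 7: DB = ⌊$22,832 × 150%/10⌋ = $3,424; SL = ⌊$19,832/4⌋ = $4,958 → take SL $4,958. Book value $17,874.
Year 8: DB = ⌊$17,874 × 150%/10⌋ = $2,681; SL = ⌊$14,874/3⌋ = $4,958 → take SL $4,958. Book value $12,916.
Year 9: DB = ⌊$12,916 × 150%/10⌋ = $1,937; SL = ⌊$9,916/2⌋ = $4,958 → take SL $4,958. Book value $7,958.
Year 10 (final): $7,958 − $3,000 = $4,958. Book value $3,000.

$4,958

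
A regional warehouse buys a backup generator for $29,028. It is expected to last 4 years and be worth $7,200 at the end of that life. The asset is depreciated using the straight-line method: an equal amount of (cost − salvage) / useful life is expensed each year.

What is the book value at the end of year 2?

$18,114

Depreciable base = $29,028 − $7,200 = $21,828.
Annual expense = $21,828 / 4 = $5,457.
End of year 1: book value $23,571.
End of year 2: book value $18,114.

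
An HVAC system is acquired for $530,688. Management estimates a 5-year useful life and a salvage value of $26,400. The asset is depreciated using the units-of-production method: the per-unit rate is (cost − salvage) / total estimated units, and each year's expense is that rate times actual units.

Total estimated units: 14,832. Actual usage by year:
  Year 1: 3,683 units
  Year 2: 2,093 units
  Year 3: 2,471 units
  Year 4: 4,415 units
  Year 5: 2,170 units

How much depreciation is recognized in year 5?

Depreciable base = $530,688 − $26,400 = $504,288.
Rate = $504,288 / 14,832 units = $34 per unit.
Year 1: 3,683 × $34 = $125,222. Book value $405,466.
Year 2: 2,093 × $34 = $71,162. Book value $334,304.
Year 3: 2,471 × $34 = $84,014. Book value $250,290.
Year 4: 4,415 × $34 = $150,110. Book value $100,180.
Year 5: 2,170 × $34 = $73,780. Book value $26,400.

$73,780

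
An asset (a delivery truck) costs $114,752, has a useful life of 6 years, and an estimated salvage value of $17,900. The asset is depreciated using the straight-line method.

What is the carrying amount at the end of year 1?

Depreciable base = $114,752 − $17,900 = $96,852.
Annual expense = $96,852 / 6 = $16,142.
End of year 1: book value $98,610.

$98,610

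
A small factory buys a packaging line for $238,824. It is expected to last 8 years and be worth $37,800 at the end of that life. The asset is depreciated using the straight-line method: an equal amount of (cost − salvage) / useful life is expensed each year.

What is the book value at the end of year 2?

Depreciable base = $238,824 − $37,800 = $201,024.
Annual expense = $201,024 / 8 = $25,128.
End of year 1: book value $213,696.
End of year 2: book value $188,568.

$188,568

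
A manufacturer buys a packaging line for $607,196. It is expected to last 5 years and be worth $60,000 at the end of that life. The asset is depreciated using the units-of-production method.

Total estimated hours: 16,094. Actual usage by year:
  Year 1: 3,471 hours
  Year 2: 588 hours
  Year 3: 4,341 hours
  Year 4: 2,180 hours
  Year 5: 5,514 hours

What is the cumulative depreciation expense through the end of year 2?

$138,006

Depreciable base = $607,196 − $60,000 = $547,196.
Rate = $547,196 / 16,094 hours = $34 per hour.
Year 1: 3,471 × $34 = $118,014. Book value $489,182.
Year 2: 588 × $34 = $19,992. Book value $469,190.
Accumulated through year 2 = $607,196 − $469,190 = $138,006.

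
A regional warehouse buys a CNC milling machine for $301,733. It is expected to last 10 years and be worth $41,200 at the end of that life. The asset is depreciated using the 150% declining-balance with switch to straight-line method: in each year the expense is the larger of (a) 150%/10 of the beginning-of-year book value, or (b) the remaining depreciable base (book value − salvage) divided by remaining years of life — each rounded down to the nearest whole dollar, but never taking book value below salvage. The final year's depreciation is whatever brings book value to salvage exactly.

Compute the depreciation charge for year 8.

Depreciable base = $301,733 − $41,200 = $260,533.
Year 1: DB = ⌊$301,733 × 150%/10⌋ = $45,259; SL = ⌊$260,533/10⌋ = $26,053 → take DB $45,259. Book value $256,474.
Year 2: DB = ⌊$256,474 × 150%/10⌋ = $38,471; SL = ⌊$215,274/9⌋ = $23,919 → take DB $38,471. Book value $218,003.
Year 3: DB = ⌊$218,003 × 150%/10⌋ = $32,700; SL = ⌊$176,803/8⌋ = $22,100 → take DB $32,700. Book value $185,303.
Year 4: DB = ⌊$185,303 × 150%/10⌋ = $27,795; SL = ⌊$144,103/7⌋ = $20,586 → take DB $27,795. Book value $157,508.
Year 5: DB = ⌊$157,508 × 150%/10⌋ = $23,626; SL = ⌊$116,308/6⌋ = $19,384 → take DB $23,626. Book value $133,882.
Year 6: DB = ⌊$133,882 × 150%/10⌋ = $20,082; SL = ⌊$92,682/5⌋ = $18,536 → take DB $20,082. Book value $113,800.
Year 7: DB = ⌊$113,800 × 150%/10⌋ = $17,070; SL = ⌊$72,600/4⌋ = $18,150 → take SL $18,150. Book value $95,650.
Year 8: DB = ⌊$95,650 × 150%/10⌋ = $14,347; SL = ⌊$54,450/3⌋ = $18,150 → take SL $18,150. Book value $77,500.

$18,150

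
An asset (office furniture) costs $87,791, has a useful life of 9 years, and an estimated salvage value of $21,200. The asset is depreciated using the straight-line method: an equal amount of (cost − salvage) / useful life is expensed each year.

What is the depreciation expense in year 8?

$7,399

Depreciable base = $87,791 − $21,200 = $66,591.
Annual expense = $66,591 / 9 = $7,399.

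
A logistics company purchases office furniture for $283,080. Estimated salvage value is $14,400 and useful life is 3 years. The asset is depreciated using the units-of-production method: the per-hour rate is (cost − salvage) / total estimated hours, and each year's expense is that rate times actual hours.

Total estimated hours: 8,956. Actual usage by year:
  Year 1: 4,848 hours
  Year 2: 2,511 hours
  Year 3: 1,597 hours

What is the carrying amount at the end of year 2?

$62,310

Depreciable base = $283,080 − $14,400 = $268,680.
Rate = $268,680 / 8,956 hours = $30 per hour.
Year 1: 4,848 × $30 = $145,440. Book value $137,640.
Year 2: 2,511 × $30 = $75,330. Book value $62,310.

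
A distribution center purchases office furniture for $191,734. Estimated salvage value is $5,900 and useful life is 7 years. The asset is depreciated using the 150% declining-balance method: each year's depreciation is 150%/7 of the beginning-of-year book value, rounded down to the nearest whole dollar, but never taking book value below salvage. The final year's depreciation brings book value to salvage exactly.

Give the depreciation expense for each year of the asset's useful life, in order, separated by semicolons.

Depreciable base = $191,734 − $5,900 = $185,834.
Year 1: ⌊$191,734 × 150%/7⌋ = $41,085. Book value $150,649.
Year 2: ⌊$150,649 × 150%/7⌋ = $32,281. Book value $118,368.
Year 3: ⌊$118,368 × 150%/7⌋ = $25,364. Book value $93,004.
Year 4: ⌊$93,004 × 150%/7⌋ = $19,929. Book value $73,075.
Year 5: ⌊$73,075 × 150%/7⌋ = $15,658. Book value $57,417.
Year 6: ⌊$57,417 × 150%/7⌋ = $12,303. Book value $45,114.
Year 7 (final): $45,114 − $5,900 = $39,214. Book value $5,900.

$41,085; $32,281; $25,364; $19,929; $15,658; $12,303; $39,214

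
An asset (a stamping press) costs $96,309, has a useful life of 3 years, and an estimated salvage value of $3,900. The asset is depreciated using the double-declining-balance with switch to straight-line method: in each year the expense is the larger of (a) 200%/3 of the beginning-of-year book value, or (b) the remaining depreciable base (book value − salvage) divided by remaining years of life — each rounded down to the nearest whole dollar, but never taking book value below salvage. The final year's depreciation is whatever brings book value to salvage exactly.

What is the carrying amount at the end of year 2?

Depreciable base = $96,309 − $3,900 = $92,409.
Year 1: DB = ⌊$96,309 × 200%/3⌋ = $64,206; SL = ⌊$92,409/3⌋ = $30,803 → take DB $64,206. Book value $32,103.
Year 2: DB = ⌊$32,103 × 200%/3⌋ = $21,402; SL = ⌊$28,203/2⌋ = $14,101 → take DB $21,402. Book value $10,701.

$10,701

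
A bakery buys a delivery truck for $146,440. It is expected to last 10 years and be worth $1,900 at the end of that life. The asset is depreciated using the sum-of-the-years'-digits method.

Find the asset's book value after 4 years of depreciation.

$57,088

Depreciable base = $146,440 − $1,900 = $144,540.
Sum of the years' digits = 10+9+8+7+6+5+4+3+2+1 = 55.
Year 1: $144,540 × 10/55 = $26,280. Book value $120,160.
Year 2: $144,540 × 9/55 = $23,652. Book value $96,508.
Year 3: $144,540 × 8/55 = $21,024. Book value $75,484.
Year 4: $144,540 × 7/55 = $18,396. Book value $57,088.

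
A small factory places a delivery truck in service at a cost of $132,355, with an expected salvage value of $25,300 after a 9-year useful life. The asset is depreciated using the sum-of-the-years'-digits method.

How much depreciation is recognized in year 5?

Depreciable base = $132,355 − $25,300 = $107,055.
Sum of the years' digits = 9+8+7+6+5+4+3+2+1 = 45.
Year 1: $107,055 × 9/45 = $21,411. Book value $110,944.
Year 2: $107,055 × 8/45 = $19,032. Book value $91,912.
Year 3: $107,055 × 7/45 = $16,653. Book value $75,259.
Year 4: $107,055 × 6/45 = $14,274. Book value $60,985.
Year 5: $107,055 × 5/45 = $11,895. Book value $49,090.

$11,895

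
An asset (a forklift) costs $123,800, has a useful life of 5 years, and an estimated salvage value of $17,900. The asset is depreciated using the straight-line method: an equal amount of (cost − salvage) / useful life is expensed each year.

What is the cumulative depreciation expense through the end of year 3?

$63,540

Depreciable base = $123,800 − $17,900 = $105,900.
Annual expense = $105,900 / 5 = $21,180.
End of year 1: book value $102,620.
End of year 2: book value $81,440.
End of year 3: book value $60,260.
Accumulated through year 3 = $123,800 − $60,260 = $63,540.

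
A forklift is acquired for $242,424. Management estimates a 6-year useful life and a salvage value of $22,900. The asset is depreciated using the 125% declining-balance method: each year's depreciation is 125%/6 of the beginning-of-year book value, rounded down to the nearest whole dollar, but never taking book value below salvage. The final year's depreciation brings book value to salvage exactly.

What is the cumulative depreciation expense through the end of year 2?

Depreciable base = $242,424 − $22,900 = $219,524.
Year 1: ⌊$242,424 × 125%/6⌋ = $50,505. Book value $191,919.
Year 2: ⌊$191,919 × 125%/6⌋ = $39,983. Book value $151,936.
Accumulated through year 2 = $242,424 − $151,936 = $90,488.

$90,488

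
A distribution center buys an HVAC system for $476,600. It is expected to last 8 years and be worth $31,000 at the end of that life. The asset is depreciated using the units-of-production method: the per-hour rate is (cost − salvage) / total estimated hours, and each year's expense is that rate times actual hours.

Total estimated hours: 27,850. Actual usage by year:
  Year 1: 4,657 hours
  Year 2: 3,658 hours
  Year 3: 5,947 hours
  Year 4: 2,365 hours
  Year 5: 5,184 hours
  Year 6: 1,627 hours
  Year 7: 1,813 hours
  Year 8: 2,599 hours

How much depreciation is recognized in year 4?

Depreciable base = $476,600 − $31,000 = $445,600.
Rate = $445,600 / 27,850 hours = $16 per hour.
Year 1: 4,657 × $16 = $74,512. Book value $402,088.
Year 2: 3,658 × $16 = $58,528. Book value $343,560.
Year 3: 5,947 × $16 = $95,152. Book value $248,408.
Year 4: 2,365 × $16 = $37,840. Book value $210,568.

$37,840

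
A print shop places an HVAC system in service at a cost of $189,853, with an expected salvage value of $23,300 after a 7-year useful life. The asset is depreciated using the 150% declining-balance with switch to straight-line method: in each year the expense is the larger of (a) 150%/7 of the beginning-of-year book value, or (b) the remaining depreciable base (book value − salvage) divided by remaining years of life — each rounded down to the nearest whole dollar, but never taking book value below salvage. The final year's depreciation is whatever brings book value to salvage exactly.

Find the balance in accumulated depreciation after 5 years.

$133,847

Depreciable base = $189,853 − $23,300 = $166,553.
Year 1: DB = ⌊$189,853 × 150%/7⌋ = $40,682; SL = ⌊$166,553/7⌋ = $23,793 → take DB $40,682. Book value $149,171.
Year 2: DB = ⌊$149,171 × 150%/7⌋ = $31,965; SL = ⌊$125,871/6⌋ = $20,978 → take DB $31,965. Book value $117,206.
Year 3: DB = ⌊$117,206 × 150%/7⌋ = $25,115; SL = ⌊$93,906/5⌋ = $18,781 → take DB $25,115. Book value $92,091.
Year 4: DB = ⌊$92,091 × 150%/7⌋ = $19,733; SL = ⌊$68,791/4⌋ = $17,197 → take DB $19,733. Book value $72,358.
Year 5: DB = ⌊$72,358 × 150%/7⌋ = $15,505; SL = ⌊$49,058/3⌋ = $16,352 → take SL $16,352. Book value $56,006.
Accumulated through year 5 = $189,853 − $56,006 = $133,847.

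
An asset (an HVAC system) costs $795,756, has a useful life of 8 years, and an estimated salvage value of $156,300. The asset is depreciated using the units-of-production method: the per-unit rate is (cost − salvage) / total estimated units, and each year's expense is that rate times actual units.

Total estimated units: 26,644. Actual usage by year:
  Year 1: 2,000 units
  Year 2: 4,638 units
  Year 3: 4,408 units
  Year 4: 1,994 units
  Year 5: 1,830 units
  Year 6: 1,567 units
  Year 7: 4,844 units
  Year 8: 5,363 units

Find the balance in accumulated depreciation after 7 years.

$510,744

Depreciable base = $795,756 − $156,300 = $639,456.
Rate = $639,456 / 26,644 units = $24 per unit.
Year 1: 2,000 × $24 = $48,000. Book value $747,756.
Year 2: 4,638 × $24 = $111,312. Book value $636,444.
Year 3: 4,408 × $24 = $105,792. Book value $530,652.
Year 4: 1,994 × $24 = $47,856. Book value $482,796.
Year 5: 1,830 × $24 = $43,920. Book value $438,876.
Year 6: 1,567 × $24 = $37,608. Book value $401,268.
Year 7: 4,844 × $24 = $116,256. Book value $285,012.
Accumulated through year 7 = $795,756 − $285,012 = $510,744.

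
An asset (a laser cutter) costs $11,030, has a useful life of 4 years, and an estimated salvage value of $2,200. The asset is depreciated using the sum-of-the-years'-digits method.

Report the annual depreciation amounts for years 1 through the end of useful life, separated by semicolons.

$3,532; $2,649; $1,766; $883

Depreciable base = $11,030 − $2,200 = $8,830.
Sum of the years' digits = 4+3+2+1 = 10.
Year 1: $8,830 × 4/10 = $3,532. Book value $7,498.
Year 2: $8,830 × 3/10 = $2,649. Book value $4,849.
Year 3: $8,830 × 2/10 = $1,766. Book value $3,083.
Year 4: $8,830 × 1/10 = $883. Book value $2,200.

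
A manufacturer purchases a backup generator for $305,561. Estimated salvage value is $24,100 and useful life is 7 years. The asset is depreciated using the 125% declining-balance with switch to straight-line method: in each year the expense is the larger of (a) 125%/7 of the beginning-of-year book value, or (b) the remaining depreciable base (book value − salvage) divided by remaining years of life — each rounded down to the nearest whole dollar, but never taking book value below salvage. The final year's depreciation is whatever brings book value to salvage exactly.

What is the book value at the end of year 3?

$169,360

Depreciable base = $305,561 − $24,100 = $281,461.
Year 1: DB = ⌊$305,561 × 125%/7⌋ = $54,564; SL = ⌊$281,461/7⌋ = $40,208 → take DB $54,564. Book value $250,997.
Year 2: DB = ⌊$250,997 × 125%/7⌋ = $44,820; SL = ⌊$226,897/6⌋ = $37,816 → take DB $44,820. Book value $206,177.
Year 3: DB = ⌊$206,177 × 125%/7⌋ = $36,817; SL = ⌊$182,077/5⌋ = $36,415 → take DB $36,817. Book value $169,360.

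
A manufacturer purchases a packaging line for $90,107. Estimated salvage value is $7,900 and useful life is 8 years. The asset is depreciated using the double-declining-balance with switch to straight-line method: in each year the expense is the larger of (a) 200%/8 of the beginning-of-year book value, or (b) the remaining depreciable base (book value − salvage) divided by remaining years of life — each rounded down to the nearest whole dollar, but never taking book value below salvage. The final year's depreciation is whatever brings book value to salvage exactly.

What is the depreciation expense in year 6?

$5,346

Depreciable base = $90,107 − $7,900 = $82,207.
Year 1: DB = ⌊$90,107 × 200%/8⌋ = $22,526; SL = ⌊$82,207/8⌋ = $10,275 → take DB $22,526. Book value $67,581.
Year 2: DB = ⌊$67,581 × 200%/8⌋ = $16,895; SL = ⌊$59,681/7⌋ = $8,525 → take DB $16,895. Book value $50,686.
Year 3: DB = ⌊$50,686 × 200%/8⌋ = $12,671; SL = ⌊$42,786/6⌋ = $7,131 → take DB $12,671. Book value $38,015.
Year 4: DB = ⌊$38,015 × 200%/8⌋ = $9,503; SL = ⌊$30,115/5⌋ = $6,023 → take DB $9,503. Book value $28,512.
Year 5: DB = ⌊$28,512 × 200%/8⌋ = $7,128; SL = ⌊$20,612/4⌋ = $5,153 → take DB $7,128. Book value $21,384.
Year 6: DB = ⌊$21,384 × 200%/8⌋ = $5,346; SL = ⌊$13,484/3⌋ = $4,494 → take DB $5,346. Book value $16,038.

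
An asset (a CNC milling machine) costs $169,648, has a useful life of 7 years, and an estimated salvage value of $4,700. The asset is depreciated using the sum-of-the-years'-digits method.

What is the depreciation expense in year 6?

$11,782

Depreciable base = $169,648 − $4,700 = $164,948.
Sum of the years' digits = 7+6+5+4+3+2+1 = 28.
Year 1: $164,948 × 7/28 = $41,237. Book value $128,411.
Year 2: $164,948 × 6/28 = $35,346. Book value $93,065.
Year 3: $164,948 × 5/28 = $29,455. Book value $63,610.
Year 4: $164,948 × 4/28 = $23,564. Book value $40,046.
Year 5: $164,948 × 3/28 = $17,673. Book value $22,373.
Year 6: $164,948 × 2/28 = $11,782. Book value $10,591.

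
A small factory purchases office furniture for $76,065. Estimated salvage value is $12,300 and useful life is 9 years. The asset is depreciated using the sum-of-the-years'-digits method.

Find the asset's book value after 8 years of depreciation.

Depreciable base = $76,065 − $12,300 = $63,765.
Sum of the years' digits = 9+8+7+6+5+4+3+2+1 = 45.
Year 1: $63,765 × 9/45 = $12,753. Book value $63,312.
Year 2: $63,765 × 8/45 = $11,336. Book value $51,976.
Year 3: $63,765 × 7/45 = $9,919. Book value $42,057.
Year 4: $63,765 × 6/45 = $8,502. Book value $33,555.
Year 5: $63,765 × 5/45 = $7,085. Book value $26,470.
Year 6: $63,765 × 4/45 = $5,668. Book value $20,802.
Year 7: $63,765 × 3/45 = $4,251. Book value $16,551.
Year 8: $63,765 × 2/45 = $2,834. Book value $13,717.

$13,717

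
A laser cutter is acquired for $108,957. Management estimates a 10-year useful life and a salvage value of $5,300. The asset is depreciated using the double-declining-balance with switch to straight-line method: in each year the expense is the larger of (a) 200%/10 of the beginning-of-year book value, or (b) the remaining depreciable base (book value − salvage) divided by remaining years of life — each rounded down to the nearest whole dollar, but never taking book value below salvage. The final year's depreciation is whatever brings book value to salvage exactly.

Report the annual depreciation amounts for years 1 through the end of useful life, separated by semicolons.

Depreciable base = $108,957 − $5,300 = $103,657.
Year 1: DB = ⌊$108,957 × 200%/10⌋ = $21,791; SL = ⌊$103,657/10⌋ = $10,365 → take DB $21,791. Book value $87,166.
Year 2: DB = ⌊$87,166 × 200%/10⌋ = $17,433; SL = ⌊$81,866/9⌋ = $9,096 → take DB $17,433. Book value $69,733.
Year 3: DB = ⌊$69,733 × 200%/10⌋ = $13,946; SL = ⌊$64,433/8⌋ = $8,054 → take DB $13,946. Book value $55,787.
Year 4: DB = ⌊$55,787 × 200%/10⌋ = $11,157; SL = ⌊$50,487/7⌋ = $7,212 → take DB $11,157. Book value $44,630.
Year 5: DB = ⌊$44,630 × 200%/10⌋ = $8,926; SL = ⌊$39,330/6⌋ = $6,555 → take DB $8,926. Book value $35,704.
Year 6: DB = ⌊$35,704 × 200%/10⌋ = $7,140; SL = ⌊$30,404/5⌋ = $6,080 → take DB $7,140. Book value $28,564.
Year 7: DB = ⌊$28,564 × 200%/10⌋ = $5,712; SL = ⌊$23,264/4⌋ = $5,816 → take SL $5,816. Book value $22,748.
Year 8: DB = ⌊$22,748 × 200%/10⌋ = $4,549; SL = ⌊$17,448/3⌋ = $5,816 → take SL $5,816. Book value $16,932.
Year 9: DB = ⌊$16,932 × 200%/10⌋ = $3,386; SL = ⌊$11,632/2⌋ = $5,816 → take SL $5,816. Book value $11,116.
Year 10 (final): $11,116 − $5,300 = $5,816. Book value $5,300.

$21,791; $17,433; $13,946; $11,157; $8,926; $7,140; $5,816; $5,816; $5,816; $5,816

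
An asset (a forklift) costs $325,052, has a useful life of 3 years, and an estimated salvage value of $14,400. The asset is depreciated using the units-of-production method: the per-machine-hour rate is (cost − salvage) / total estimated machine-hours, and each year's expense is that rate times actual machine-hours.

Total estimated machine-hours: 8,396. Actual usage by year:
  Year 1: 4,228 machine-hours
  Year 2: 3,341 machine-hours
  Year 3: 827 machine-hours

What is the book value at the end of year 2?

Depreciable base = $325,052 − $14,400 = $310,652.
Rate = $310,652 / 8,396 machine-hours = $37 per machine-hour.
Year 1: 4,228 × $37 = $156,436. Book value $168,616.
Year 2: 3,341 × $37 = $123,617. Book value $44,999.

$44,999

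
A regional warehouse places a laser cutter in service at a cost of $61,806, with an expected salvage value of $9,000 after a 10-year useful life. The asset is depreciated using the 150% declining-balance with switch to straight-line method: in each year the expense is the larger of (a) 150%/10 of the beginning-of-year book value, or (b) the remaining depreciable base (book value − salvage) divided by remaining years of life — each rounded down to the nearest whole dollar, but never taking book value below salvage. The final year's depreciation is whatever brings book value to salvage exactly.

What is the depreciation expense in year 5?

Depreciable base = $61,806 − $9,000 = $52,806.
Year 1: DB = ⌊$61,806 × 150%/10⌋ = $9,270; SL = ⌊$52,806/10⌋ = $5,280 → take DB $9,270. Book value $52,536.
Year 2: DB = ⌊$52,536 × 150%/10⌋ = $7,880; SL = ⌊$43,536/9⌋ = $4,837 → take DB $7,880. Book value $44,656.
Year 3: DB = ⌊$44,656 × 150%/10⌋ = $6,698; SL = ⌊$35,656/8⌋ = $4,457 → take DB $6,698. Book value $37,958.
Year 4: DB = ⌊$37,958 × 150%/10⌋ = $5,693; SL = ⌊$28,958/7⌋ = $4,136 → take DB $5,693. Book value $32,265.
Year 5: DB = ⌊$32,265 × 150%/10⌋ = $4,839; SL = ⌊$23,265/6⌋ = $3,877 → take DB $4,839. Book value $27,426.

$4,839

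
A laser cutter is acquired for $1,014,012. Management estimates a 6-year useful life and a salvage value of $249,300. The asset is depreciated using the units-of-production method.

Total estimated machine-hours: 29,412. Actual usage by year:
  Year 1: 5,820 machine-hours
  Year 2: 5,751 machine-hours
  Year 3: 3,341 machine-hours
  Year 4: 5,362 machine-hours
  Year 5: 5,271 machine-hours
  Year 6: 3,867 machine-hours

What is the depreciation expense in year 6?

$100,542

Depreciable base = $1,014,012 − $249,300 = $764,712.
Rate = $764,712 / 29,412 machine-hours = $26 per machine-hour.
Year 1: 5,820 × $26 = $151,320. Book value $862,692.
Year 2: 5,751 × $26 = $149,526. Book value $713,166.
Year 3: 3,341 × $26 = $86,866. Book value $626,300.
Year 4: 5,362 × $26 = $139,412. Book value $486,888.
Year 5: 5,271 × $26 = $137,046. Book value $349,842.
Year 6: 3,867 × $26 = $100,542. Book value $249,300.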